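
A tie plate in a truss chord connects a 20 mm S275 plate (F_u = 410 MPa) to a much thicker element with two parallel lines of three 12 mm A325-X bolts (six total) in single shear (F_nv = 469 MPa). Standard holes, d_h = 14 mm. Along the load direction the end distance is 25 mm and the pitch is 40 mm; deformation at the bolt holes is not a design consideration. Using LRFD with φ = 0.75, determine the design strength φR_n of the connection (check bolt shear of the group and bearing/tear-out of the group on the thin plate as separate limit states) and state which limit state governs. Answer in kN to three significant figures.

239 kN (bolt shear governs)

Bolt shear: A_b = π·12²/4 = 113.1 mm²; R_n = 469 × 113.1 × 6 × 1 / 1000 = 318.3 kN → 0.75 × 318.3 = 239 kN.
Bearing (1.5 l_c t F_u ≤ 3.0 d t F_u): upper limit = 3.0·12·20·410 / 1000 = 295.2 kN.
  Edge l_c = 25 − 14/2 = 18 → r_n = 221.4 kN; interior l_c = 40 − 14 = 26 → r_n = 295.2 kN.
  R_n,bearing = 2·221.4 + 4·295.2 = 1624 kN → 0.75 × 1624 = 1220 kN.
Bolt shear governs: 239 kN.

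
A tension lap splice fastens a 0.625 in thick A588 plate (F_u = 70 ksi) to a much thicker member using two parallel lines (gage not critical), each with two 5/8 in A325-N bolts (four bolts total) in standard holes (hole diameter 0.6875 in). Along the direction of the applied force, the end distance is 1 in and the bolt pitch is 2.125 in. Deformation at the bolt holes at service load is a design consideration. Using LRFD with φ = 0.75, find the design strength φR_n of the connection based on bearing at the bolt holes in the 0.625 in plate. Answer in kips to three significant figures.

Per bolt r_n = 1.2 l_c t F_u ≤ 2.4 d t F_u; upper limit = 2.4 × 0.625 × 0.625 × 70 = 65.62 kips.
Edge bolt: l_c = 1 − 0.6875/2 = 0.6562 in → 1.2 × 0.6562 × 0.625 × 70 = 34.45 → r_n = 34.45 kips.
Interior bolts: l_c = 2.125 − 0.6875 = 1.438 in → 1.2 × 1.438 × 0.625 × 70 = 75.47 → r_n = 65.62 kips.
R_n = 2 × 34.45 + 2 × 65.62 = 200.2 kips.
Design strength φR_n = 0.75 × 200.2 = 150 kips.

150 kips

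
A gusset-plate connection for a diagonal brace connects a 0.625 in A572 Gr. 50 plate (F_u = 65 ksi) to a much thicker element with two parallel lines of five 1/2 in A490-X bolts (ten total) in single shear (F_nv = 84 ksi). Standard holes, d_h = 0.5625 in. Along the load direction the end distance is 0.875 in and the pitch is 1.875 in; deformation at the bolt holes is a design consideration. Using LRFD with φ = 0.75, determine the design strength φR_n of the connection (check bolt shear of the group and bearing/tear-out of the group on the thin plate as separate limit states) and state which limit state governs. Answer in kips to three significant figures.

Bolt shear: A_b = π·0.5²/4 = 0.1963 in²; R_n = 84 × 0.1963 × 10 × 1 = 164.9 kips → 0.75 × 164.9 = 124 kips.
Bearing (1.2 l_c t F_u ≤ 2.4 d t F_u): upper limit = 2.4·0.5·0.625·65 = 48.75 kips.
  Edge l_c = 0.875 − 0.5625/2 = 0.5938 → r_n = 28.95 kips; interior l_c = 1.875 − 0.5625 = 1.312 → r_n = 48.75 kips.
  R_n,bearing = 2·28.95 + 8·48.75 = 447.9 kips → 0.75 × 447.9 = 336 kips.
Bolt shear governs: 124 kips.

124 kips (bolt shear governs)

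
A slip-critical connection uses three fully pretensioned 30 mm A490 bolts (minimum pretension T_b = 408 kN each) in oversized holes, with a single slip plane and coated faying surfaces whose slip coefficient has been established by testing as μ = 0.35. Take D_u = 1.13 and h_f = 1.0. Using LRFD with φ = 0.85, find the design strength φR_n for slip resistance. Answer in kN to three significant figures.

R_n = μ · D_u · h_f · T_b · n_s · n_b = 0.35 × 1.13 × 1.0 × 408 × 1 × 3 = 484.1 kN.
Design strength φR_n = 0.85 × 484.1 = 411 kN.

411 kN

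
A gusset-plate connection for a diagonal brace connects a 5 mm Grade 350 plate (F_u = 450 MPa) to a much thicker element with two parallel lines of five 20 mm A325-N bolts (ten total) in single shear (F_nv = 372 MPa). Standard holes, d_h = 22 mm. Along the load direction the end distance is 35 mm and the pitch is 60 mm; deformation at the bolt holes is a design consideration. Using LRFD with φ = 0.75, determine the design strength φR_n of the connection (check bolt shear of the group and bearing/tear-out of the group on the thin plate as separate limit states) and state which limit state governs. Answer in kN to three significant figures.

Bolt shear: A_b = π·20²/4 = 314.2 mm²; R_n = 372 × 314.2 × 10 × 1 / 1000 = 1169 kN → 0.75 × 1169 = 877 kN.
Bearing (1.2 l_c t F_u ≤ 2.4 d t F_u): upper limit = 2.4·20·5·450 / 1000 = 108 kN.
  Edge l_c = 35 − 22/2 = 24 → r_n = 64.8 kN; interior l_c = 60 − 22 = 38 → r_n = 102.6 kN.
  R_n,bearing = 2·64.8 + 8·102.6 = 950.4 kN → 0.75 × 950.4 = 713 kN.
Bearing governs: 713 kN.

713 kN (bearing governs)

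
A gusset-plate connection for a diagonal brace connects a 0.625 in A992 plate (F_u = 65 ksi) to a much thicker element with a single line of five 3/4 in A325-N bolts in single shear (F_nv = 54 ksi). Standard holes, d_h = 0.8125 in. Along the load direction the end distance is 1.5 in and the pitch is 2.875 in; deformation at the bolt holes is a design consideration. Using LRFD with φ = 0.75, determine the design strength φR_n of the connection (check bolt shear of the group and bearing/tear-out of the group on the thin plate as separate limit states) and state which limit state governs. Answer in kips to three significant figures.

89.5 kips (bolt shear governs)

Bolt shear: A_b = π·0.75²/4 = 0.4418 in²; R_n = 54 × 0.4418 × 5 × 1 = 119.3 kips → 0.75 × 119.3 = 89.5 kips.
Bearing (1.2 l_c t F_u ≤ 2.4 d t F_u): upper limit = 2.4·0.75·0.625·65 = 73.12 kips.
  Edge l_c = 1.5 − 0.8125/2 = 1.094 → r_n = 53.32 kips; interior l_c = 2.875 − 0.8125 = 2.062 → r_n = 73.12 kips.
  R_n,bearing = 1·53.32 + 4·73.12 = 345.8 kips → 0.75 × 345.8 = 259 kips.
Bolt shear governs: 89.5 kips.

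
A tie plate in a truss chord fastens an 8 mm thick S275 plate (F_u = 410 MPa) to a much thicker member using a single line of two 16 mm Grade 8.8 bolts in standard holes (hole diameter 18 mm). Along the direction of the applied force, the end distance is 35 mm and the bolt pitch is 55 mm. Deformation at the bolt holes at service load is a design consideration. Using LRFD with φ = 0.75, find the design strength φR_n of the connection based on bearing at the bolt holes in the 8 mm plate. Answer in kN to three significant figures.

171 kN

Per bolt r_n = 1.2 l_c t F_u ≤ 2.4 d t F_u; upper limit = 2.4 × 16 × 8 × 410 / 1000 = 126 kN.
Edge bolt: l_c = 35 − 18/2 = 26 mm → 1.2 × 26 × 8 × 410 / 1000 = 102.3 → r_n = 102.3 kN.
Interior bolts: l_c = 55 − 18 = 37 mm → 1.2 × 37 × 8 × 410 / 1000 = 145.6 → r_n = 126 kN.
R_n = 1 × 102.3 + 1 × 126 = 228.3 kN.
Design strength φR_n = 0.75 × 228.3 = 171 kN.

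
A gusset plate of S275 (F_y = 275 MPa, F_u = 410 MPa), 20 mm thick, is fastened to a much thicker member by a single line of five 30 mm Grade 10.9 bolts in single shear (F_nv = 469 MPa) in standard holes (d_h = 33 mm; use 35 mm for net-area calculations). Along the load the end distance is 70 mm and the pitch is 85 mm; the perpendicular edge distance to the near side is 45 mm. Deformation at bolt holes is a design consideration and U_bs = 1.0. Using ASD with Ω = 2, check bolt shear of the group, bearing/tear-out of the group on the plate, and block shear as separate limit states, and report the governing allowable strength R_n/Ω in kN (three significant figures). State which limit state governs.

734 kN (block shear governs)

Bolt shear: A_b = π·30²/4 = 706.9 mm²; R_n = 469 × 706.9 × 5 × 1 / 1000 = 1658 kN → 1658 / 2 = 829 kN.
Bearing: edge l_c = 53.5, r_n = 526.4 kN; interior l_c = 52, r_n = 511.7 kN; R_n = 526.4 + 4·511.7 = 2573 kN → 1290 kN.
Block shear: A_gv = 8200, A_nv = 5050, A_nt = 550 mm²; R_n = min(0.6F_uA_nv, 0.6F_yA_gv) + U_bs·F_u·A_nt = 1468 kN → 734 kN.
Block shear governs: 734 kN.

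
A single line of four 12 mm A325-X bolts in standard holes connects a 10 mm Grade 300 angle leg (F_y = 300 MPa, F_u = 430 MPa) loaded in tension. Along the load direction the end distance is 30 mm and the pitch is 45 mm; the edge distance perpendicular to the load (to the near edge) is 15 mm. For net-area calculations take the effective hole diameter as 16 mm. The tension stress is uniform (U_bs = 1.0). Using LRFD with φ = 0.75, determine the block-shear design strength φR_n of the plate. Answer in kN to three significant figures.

233 kN

Shear plane L_v = 30 + 3·45 = 165 mm; A_gv = 165 × 10 = 1650 mm².
A_nv = (165 − 3.5·16) × 10 = 1090 mm².
A_nt = (15 − 0.5·16) × 10 = 70 mm².
0.6 F_u A_nv = 281.2 kN; 0.6 F_y A_gv = 297 kN → shear rupture governs the shear term.
R_n = 281.2 + 1.0 × 430 × 70 / 1000 = 311.3 kN.
Design strength φR_n = 0.75 × 311.3 = 233 kN.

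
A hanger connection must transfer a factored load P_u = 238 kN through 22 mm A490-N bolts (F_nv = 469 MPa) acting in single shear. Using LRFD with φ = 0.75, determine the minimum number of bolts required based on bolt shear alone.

A_b = π·22²/4 = 380.1 mm².
Per-bolt design strength φR_n = 0.75 × 469 × 380.1 × 1 / 1000 = 133.7 kN.
n ≥ 238 / 133.7 = 1.78 → use 2 bolts.

2 bolts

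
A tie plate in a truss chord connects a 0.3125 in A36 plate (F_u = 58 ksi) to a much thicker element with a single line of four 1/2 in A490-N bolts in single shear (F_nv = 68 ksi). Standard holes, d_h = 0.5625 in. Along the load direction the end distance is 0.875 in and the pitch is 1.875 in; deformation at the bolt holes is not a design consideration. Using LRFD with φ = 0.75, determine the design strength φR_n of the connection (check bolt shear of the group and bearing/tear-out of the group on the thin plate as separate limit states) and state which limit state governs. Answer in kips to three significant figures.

Bolt shear: A_b = π·0.5²/4 = 0.1963 in²; R_n = 68 × 0.1963 × 4 × 1 = 53.41 kips → 0.75 × 53.41 = 40.1 kips.
Bearing (1.5 l_c t F_u ≤ 3.0 d t F_u): upper limit = 3.0·0.5·0.3125·58 = 27.19 kips.
  Edge l_c = 0.875 − 0.5625/2 = 0.5938 → r_n = 16.14 kips; interior l_c = 1.875 − 0.5625 = 1.312 → r_n = 27.19 kips.
  R_n,bearing = 1·16.14 + 3·27.19 = 97.71 kips → 0.75 × 97.71 = 73.3 kips.
Bolt shear governs: 40.1 kips.

40.1 kips (bolt shear governs)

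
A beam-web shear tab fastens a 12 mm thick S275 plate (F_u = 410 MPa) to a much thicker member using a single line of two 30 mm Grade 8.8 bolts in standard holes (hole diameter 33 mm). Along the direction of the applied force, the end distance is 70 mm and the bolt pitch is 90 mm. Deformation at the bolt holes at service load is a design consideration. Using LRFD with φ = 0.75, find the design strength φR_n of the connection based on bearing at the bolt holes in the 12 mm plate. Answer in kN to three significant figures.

489 kN

Per bolt r_n = 1.2 l_c t F_u ≤ 2.4 d t F_u; upper limit = 2.4 × 30 × 12 × 410 / 1000 = 354.2 kN.
Edge bolt: l_c = 70 − 33/2 = 53.5 mm → 1.2 × 53.5 × 12 × 410 / 1000 = 315.9 → r_n = 315.9 kN.
Interior bolts: l_c = 90 − 33 = 57 mm → 1.2 × 57 × 12 × 410 / 1000 = 336.5 → r_n = 336.5 kN.
R_n = 1 × 315.9 + 1 × 336.5 = 652.4 kN.
Design strength φR_n = 0.75 × 652.4 = 489 kN.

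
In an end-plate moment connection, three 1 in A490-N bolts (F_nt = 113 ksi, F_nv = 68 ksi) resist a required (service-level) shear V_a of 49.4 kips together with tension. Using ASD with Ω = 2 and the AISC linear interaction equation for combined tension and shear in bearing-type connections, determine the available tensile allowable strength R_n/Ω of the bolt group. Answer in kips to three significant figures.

A_b = π·1²/4 = 0.7854 in²; f_rv = 49.4 / (3 × 0.7854) = 20.97 ksi.
F'_nt = 1.3 F_nt − (Ω F_nt / F_nv) f_rv = 1.3·113 − (2·113/68)·20.97 = 77.22 ksi, capped at F_nt → F'_nt = 77.22 ksi.
R_n = F'_nt · A_b · n = 77.22 × 0.7854 × 3 = 181.9 kips.
Allowable strength R_n/Ω = 181.9 / 2 = 91 kips.

91 kips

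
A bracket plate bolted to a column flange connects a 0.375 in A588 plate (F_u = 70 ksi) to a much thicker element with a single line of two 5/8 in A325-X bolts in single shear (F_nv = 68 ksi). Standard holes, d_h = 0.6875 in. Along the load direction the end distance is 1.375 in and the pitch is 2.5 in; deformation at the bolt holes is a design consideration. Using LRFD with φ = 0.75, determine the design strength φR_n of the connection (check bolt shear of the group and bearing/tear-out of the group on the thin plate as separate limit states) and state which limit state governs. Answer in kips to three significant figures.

31.3 kips (bolt shear governs)

Bolt shear: A_b = π·0.625²/4 = 0.3068 in²; R_n = 68 × 0.3068 × 2 × 1 = 41.72 kips → 0.75 × 41.72 = 31.3 kips.
Bearing (1.2 l_c t F_u ≤ 2.4 d t F_u): upper limit = 2.4·0.625·0.375·70 = 39.38 kips.
  Edge l_c = 1.375 − 0.6875/2 = 1.031 → r_n = 32.48 kips; interior l_c = 2.5 − 0.6875 = 1.812 → r_n = 39.38 kips.
  R_n,bearing = 1·32.48 + 1·39.38 = 71.86 kips → 0.75 × 71.86 = 53.9 kips.
Bolt shear governs: 31.3 kips.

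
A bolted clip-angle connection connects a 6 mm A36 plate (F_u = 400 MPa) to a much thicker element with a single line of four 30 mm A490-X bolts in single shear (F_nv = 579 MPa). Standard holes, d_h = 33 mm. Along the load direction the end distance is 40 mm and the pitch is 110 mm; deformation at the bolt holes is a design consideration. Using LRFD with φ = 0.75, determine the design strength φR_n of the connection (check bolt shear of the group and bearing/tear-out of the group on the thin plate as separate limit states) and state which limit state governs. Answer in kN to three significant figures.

440 kN (bearing governs)

Bolt shear: A_b = π·30²/4 = 706.9 mm²; R_n = 579 × 706.9 × 4 × 1 / 1000 = 1637 kN → 0.75 × 1637 = 1230 kN.
Bearing (1.2 l_c t F_u ≤ 2.4 d t F_u): upper limit = 2.4·30·6·400 / 1000 = 172.8 kN.
  Edge l_c = 40 − 33/2 = 23.5 → r_n = 67.68 kN; interior l_c = 110 − 33 = 77 → r_n = 172.8 kN.
  R_n,bearing = 1·67.68 + 3·172.8 = 586.1 kN → 0.75 × 586.1 = 440 kN.
Bearing governs: 440 kN.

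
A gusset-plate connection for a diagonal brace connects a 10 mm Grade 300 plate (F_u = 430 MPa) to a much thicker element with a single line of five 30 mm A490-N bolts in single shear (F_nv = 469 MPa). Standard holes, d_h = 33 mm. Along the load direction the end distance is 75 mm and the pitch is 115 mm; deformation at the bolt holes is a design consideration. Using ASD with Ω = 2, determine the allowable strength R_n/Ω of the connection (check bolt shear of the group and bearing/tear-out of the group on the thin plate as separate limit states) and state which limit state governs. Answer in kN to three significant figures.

770 kN (bearing governs)

Bolt shear: A_b = π·30²/4 = 706.9 mm²; R_n = 469 × 706.9 × 5 × 1 / 1000 = 1658 kN → 1658 / 2 = 829 kN.
Bearing (1.2 l_c t F_u ≤ 2.4 d t F_u): upper limit = 2.4·30·10·430 / 1000 = 309.6 kN.
  Edge l_c = 75 − 33/2 = 58.5 → r_n = 301.9 kN; interior l_c = 115 − 33 = 82 → r_n = 309.6 kN.
  R_n,bearing = 1·301.9 + 4·309.6 = 1540 kN → 1540 / 2 = 770 kN.
Bearing governs: 770 kN.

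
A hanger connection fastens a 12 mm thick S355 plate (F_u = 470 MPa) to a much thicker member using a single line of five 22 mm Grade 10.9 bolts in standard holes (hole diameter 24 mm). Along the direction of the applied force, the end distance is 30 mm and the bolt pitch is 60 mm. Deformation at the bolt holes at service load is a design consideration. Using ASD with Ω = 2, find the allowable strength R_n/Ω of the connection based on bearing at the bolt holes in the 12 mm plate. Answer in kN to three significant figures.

Per bolt r_n = 1.2 l_c t F_u ≤ 2.4 d t F_u; upper limit = 2.4 × 22 × 12 × 470 / 1000 = 297.8 kN.
Edge bolt: l_c = 30 − 24/2 = 18 mm → 1.2 × 18 × 12 × 470 / 1000 = 121.8 → r_n = 121.8 kN.
Interior bolts: l_c = 60 − 24 = 36 mm → 1.2 × 36 × 12 × 470 / 1000 = 243.6 → r_n = 243.6 kN.
R_n = 1 × 121.8 + 4 × 243.6 = 1096 kN.
Allowable strength R_n/Ω = 1096 / 2 = 548 kN.

548 kN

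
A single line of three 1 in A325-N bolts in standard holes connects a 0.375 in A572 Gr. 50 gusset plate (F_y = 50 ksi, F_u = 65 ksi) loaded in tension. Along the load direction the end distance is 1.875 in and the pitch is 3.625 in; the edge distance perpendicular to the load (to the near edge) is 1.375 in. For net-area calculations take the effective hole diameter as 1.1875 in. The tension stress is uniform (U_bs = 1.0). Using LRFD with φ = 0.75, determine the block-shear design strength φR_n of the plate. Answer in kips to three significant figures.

Shear plane L_v = 1.875 + 2·3.625 = 9.125 in; A_gv = 9.125 × 0.375 = 3.422 in².
A_nv = (9.125 − 2.5·1.1875) × 0.375 = 2.309 in².
A_nt = (1.375 − 0.5·1.1875) × 0.375 = 0.293 in².
0.6 F_u A_nv = 90.04 kips; 0.6 F_y A_gv = 102.7 kips → shear rupture governs the shear term.
R_n = 90.04 + 1.0 × 65 × 0.293 = 109.1 kips.
Design strength φR_n = 0.75 × 109.1 = 81.8 kips.

81.8 kips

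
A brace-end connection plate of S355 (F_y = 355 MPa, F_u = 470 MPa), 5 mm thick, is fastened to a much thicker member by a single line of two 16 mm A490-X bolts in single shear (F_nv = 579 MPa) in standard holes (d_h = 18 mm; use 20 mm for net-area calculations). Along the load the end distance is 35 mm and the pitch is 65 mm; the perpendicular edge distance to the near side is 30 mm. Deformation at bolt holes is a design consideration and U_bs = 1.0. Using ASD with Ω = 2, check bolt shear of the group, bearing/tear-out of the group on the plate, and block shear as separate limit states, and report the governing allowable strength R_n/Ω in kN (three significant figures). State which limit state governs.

Bolt shear: A_b = π·16²/4 = 201.1 mm²; R_n = 579 × 201.1 × 2 × 1 / 1000 = 232.8 kN → 232.8 / 2 = 116 kN.
Bearing: edge l_c = 26, r_n = 73.32 kN; interior l_c = 47, r_n = 90.24 kN; R_n = 73.32 + 1·90.24 = 163.6 kN → 81.8 kN.
Block shear: A_gv = 500, A_nv = 350, A_nt = 100 mm²; R_n = min(0.6F_uA_nv, 0.6F_yA_gv) + U_bs·F_u·A_nt = 145.7 kN → 72.9 kN.
Block shear governs: 72.9 kN.

72.9 kN (block shear governs)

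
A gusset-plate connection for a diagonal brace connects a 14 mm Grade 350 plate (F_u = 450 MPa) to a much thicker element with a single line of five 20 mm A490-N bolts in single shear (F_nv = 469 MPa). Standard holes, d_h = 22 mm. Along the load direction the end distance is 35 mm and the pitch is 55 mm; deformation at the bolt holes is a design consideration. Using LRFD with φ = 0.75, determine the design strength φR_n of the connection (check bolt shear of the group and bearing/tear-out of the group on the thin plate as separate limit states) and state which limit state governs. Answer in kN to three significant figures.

Bolt shear: A_b = π·20²/4 = 314.2 mm²; R_n = 469 × 314.2 × 5 × 1 / 1000 = 736.7 kN → 0.75 × 736.7 = 553 kN.
Bearing (1.2 l_c t F_u ≤ 2.4 d t F_u): upper limit = 2.4·20·14·450 / 1000 = 302.4 kN.
  Edge l_c = 35 − 22/2 = 24 → r_n = 181.4 kN; interior l_c = 55 − 22 = 33 → r_n = 249.5 kN.
  R_n,bearing = 1·181.4 + 4·249.5 = 1179 kN → 0.75 × 1179 = 885 kN.
Bolt shear governs: 553 kN.

553 kN (bolt shear governs)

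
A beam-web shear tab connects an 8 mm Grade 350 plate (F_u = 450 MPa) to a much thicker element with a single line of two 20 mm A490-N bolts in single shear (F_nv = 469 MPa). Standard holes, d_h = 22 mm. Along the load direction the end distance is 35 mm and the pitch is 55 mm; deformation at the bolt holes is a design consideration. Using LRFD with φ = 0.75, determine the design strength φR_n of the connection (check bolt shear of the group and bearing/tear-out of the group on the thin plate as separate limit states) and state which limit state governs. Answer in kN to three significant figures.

Bolt shear: A_b = π·20²/4 = 314.2 mm²; R_n = 469 × 314.2 × 2 × 1 / 1000 = 294.7 kN → 0.75 × 294.7 = 221 kN.
Bearing (1.2 l_c t F_u ≤ 2.4 d t F_u): upper limit = 2.4·20·8·450 / 1000 = 172.8 kN.
  Edge l_c = 35 − 22/2 = 24 → r_n = 103.7 kN; interior l_c = 55 − 22 = 33 → r_n = 142.6 kN.
  R_n,bearing = 1·103.7 + 1·142.6 = 246.2 kN → 0.75 × 246.2 = 185 kN.
Bearing governs: 185 kN.

185 kN (bearing governs)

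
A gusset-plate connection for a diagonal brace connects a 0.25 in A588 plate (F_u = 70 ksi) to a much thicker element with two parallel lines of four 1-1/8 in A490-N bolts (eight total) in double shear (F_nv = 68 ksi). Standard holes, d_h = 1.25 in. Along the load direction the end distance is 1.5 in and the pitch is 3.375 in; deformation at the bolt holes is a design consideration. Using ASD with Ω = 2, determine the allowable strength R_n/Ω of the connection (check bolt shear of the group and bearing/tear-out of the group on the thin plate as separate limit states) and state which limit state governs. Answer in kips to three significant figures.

152 kips (bearing governs)

Bolt shear: A_b = π·1.125²/4 = 0.994 in²; R_n = 68 × 0.994 × 8 × 2 = 1081 kips → 1081 / 2 = 541 kips.
Bearing (1.2 l_c t F_u ≤ 2.4 d t F_u): upper limit = 2.4·1.125·0.25·70 = 47.25 kips.
  Edge l_c = 1.5 − 1.25/2 = 0.875 → r_n = 18.38 kips; interior l_c = 3.375 − 1.25 = 2.125 → r_n = 44.62 kips.
  R_n,bearing = 2·18.38 + 6·44.62 = 304.5 kips → 304.5 / 2 = 152 kips.
Bearing governs: 152 kips.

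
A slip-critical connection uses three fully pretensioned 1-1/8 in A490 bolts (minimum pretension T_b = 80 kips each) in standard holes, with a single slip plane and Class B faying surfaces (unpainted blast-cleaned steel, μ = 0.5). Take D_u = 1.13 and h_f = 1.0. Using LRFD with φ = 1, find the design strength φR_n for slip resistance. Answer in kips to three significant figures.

136 kips

R_n = μ · D_u · h_f · T_b · n_s · n_b = 0.5 × 1.13 × 1.0 × 80 × 1 × 3 = 135.6 kips.
Design strength φR_n = 1 × 135.6 = 136 kips.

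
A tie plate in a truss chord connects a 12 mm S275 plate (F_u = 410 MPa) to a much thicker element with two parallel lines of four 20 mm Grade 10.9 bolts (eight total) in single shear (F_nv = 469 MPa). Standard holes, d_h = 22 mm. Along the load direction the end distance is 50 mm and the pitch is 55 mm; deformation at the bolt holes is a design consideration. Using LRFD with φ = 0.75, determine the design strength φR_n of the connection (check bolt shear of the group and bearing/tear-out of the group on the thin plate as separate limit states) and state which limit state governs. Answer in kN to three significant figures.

Bolt shear: A_b = π·20²/4 = 314.2 mm²; R_n = 469 × 314.2 × 8 × 1 / 1000 = 1179 kN → 0.75 × 1179 = 884 kN.
Bearing (1.2 l_c t F_u ≤ 2.4 d t F_u): upper limit = 2.4·20·12·410 / 1000 = 236.2 kN.
  Edge l_c = 50 − 22/2 = 39 → r_n = 230.3 kN; interior l_c = 55 − 22 = 33 → r_n = 194.8 kN.
  R_n,bearing = 2·230.3 + 6·194.8 = 1630 kN → 0.75 × 1630 = 1220 kN.
Bolt shear governs: 884 kN.

884 kN (bolt shear governs)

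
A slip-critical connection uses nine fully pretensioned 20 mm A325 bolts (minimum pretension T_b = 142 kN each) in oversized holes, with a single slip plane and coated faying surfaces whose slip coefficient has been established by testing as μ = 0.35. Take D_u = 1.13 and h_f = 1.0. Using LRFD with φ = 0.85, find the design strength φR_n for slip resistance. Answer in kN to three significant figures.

R_n = μ · D_u · h_f · T_b · n_s · n_b = 0.35 × 1.13 × 1.0 × 142 × 1 × 9 = 505.4 kN.
Design strength φR_n = 0.85 × 505.4 = 430 kN.

430 kN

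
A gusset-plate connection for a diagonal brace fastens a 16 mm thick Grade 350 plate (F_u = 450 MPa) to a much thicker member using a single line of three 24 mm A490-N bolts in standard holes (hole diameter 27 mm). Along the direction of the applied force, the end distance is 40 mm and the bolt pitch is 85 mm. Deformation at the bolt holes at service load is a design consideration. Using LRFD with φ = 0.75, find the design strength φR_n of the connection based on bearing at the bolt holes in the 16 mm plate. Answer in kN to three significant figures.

794 kN

Per bolt r_n = 1.2 l_c t F_u ≤ 2.4 d t F_u; upper limit = 2.4 × 24 × 16 × 450 / 1000 = 414.7 kN.
Edge bolt: l_c = 40 − 27/2 = 26.5 mm → 1.2 × 26.5 × 16 × 450 / 1000 = 229 → r_n = 229 kN.
Interior bolts: l_c = 85 − 27 = 58 mm → 1.2 × 58 × 16 × 450 / 1000 = 501.1 → r_n = 414.7 kN.
R_n = 1 × 229 + 2 × 414.7 = 1058 kN.
Design strength φR_n = 0.75 × 1058 = 794 kN.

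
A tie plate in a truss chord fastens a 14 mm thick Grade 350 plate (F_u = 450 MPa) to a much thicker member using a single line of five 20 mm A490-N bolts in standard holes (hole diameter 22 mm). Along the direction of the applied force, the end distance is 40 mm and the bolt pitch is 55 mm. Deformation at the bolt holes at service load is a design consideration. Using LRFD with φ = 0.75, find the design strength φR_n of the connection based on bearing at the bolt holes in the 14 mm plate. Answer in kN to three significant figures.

Per bolt r_n = 1.2 l_c t F_u ≤ 2.4 d t F_u; upper limit = 2.4 × 20 × 14 × 450 / 1000 = 302.4 kN.
Edge bolt: l_c = 40 − 22/2 = 29 mm → 1.2 × 29 × 14 × 450 / 1000 = 219.2 → r_n = 219.2 kN.
Interior bolts: l_c = 55 − 22 = 33 mm → 1.2 × 33 × 14 × 450 / 1000 = 249.5 → r_n = 249.5 kN.
R_n = 1 × 219.2 + 4 × 249.5 = 1217 kN.
Design strength φR_n = 0.75 × 1217 = 913 kN.

913 kN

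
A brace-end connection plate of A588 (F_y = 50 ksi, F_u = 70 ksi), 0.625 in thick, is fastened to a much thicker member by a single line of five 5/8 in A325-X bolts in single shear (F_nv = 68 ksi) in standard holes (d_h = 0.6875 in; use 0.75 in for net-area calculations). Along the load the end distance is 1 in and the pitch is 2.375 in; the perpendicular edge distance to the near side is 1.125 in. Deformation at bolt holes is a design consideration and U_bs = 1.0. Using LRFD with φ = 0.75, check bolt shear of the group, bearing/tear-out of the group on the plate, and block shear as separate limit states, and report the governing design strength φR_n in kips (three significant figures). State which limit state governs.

Bolt shear: A_b = π·0.625²/4 = 0.3068 in²; R_n = 68 × 0.3068 × 5 × 1 = 104.3 kips → 0.75 × 104.3 = 78.2 kips.
Bearing: edge l_c = 0.6562, r_n = 34.45 kips; interior l_c = 1.688, r_n = 65.62 kips; R_n = 34.45 + 4·65.62 = 297 kips → 223 kips.
Block shear: A_gv = 6.562, A_nv = 4.453, A_nt = 0.4688 in²; R_n = min(0.6F_uA_nv, 0.6F_yA_gv) + U_bs·F_u·A_nt = 219.8 kips → 165 kips.
Bolt shear governs: 78.2 kips.

78.2 kips (bolt shear governs)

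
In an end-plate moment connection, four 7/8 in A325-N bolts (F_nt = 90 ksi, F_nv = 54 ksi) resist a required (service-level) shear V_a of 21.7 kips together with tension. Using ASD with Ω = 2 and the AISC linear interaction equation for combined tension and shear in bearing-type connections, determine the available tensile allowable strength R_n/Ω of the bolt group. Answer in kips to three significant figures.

105 kips

A_b = π·0.875²/4 = 0.6013 in²; f_rv = 21.7 / (4 × 0.6013) = 9.022 ksi.
F'_nt = 1.3 F_nt − (Ω F_nt / F_nv) f_rv = 1.3·90 − (2·90/54)·9.022 = 86.93 ksi, capped at F_nt → F'_nt = 86.93 ksi.
R_n = F'_nt · A_b · n = 86.93 × 0.6013 × 4 = 209.1 kips.
Allowable strength R_n/Ω = 209.1 / 2 = 105 kips.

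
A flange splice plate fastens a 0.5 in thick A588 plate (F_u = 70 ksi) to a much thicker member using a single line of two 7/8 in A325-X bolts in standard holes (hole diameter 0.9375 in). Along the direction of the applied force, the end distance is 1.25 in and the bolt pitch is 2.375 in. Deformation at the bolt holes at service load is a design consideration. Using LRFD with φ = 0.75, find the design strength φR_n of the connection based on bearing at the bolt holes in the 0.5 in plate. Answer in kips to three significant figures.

69.9 kips

Per bolt r_n = 1.2 l_c t F_u ≤ 2.4 d t F_u; upper limit = 2.4 × 0.875 × 0.5 × 70 = 73.5 kips.
Edge bolt: l_c = 1.25 − 0.9375/2 = 0.7812 in → 1.2 × 0.7812 × 0.5 × 70 = 32.81 → r_n = 32.81 kips.
Interior bolts: l_c = 2.375 − 0.9375 = 1.438 in → 1.2 × 1.438 × 0.5 × 70 = 60.37 → r_n = 60.37 kips.
R_n = 1 × 32.81 + 1 × 60.37 = 93.19 kips.
Design strength φR_n = 0.75 × 93.19 = 69.9 kips.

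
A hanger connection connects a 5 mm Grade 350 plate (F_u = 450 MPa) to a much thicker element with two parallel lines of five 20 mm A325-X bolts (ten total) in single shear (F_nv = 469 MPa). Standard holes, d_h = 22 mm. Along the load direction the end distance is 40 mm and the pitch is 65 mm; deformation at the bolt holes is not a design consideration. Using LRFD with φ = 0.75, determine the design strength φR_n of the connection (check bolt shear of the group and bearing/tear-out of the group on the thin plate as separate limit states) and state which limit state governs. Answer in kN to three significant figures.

Bolt shear: A_b = π·20²/4 = 314.2 mm²; R_n = 469 × 314.2 × 10 × 1 / 1000 = 1473 kN → 0.75 × 1473 = 1110 kN.
Bearing (1.5 l_c t F_u ≤ 3.0 d t F_u): upper limit = 3.0·20·5·450 / 1000 = 135 kN.
  Edge l_c = 40 − 22/2 = 29 → r_n = 97.88 kN; interior l_c = 65 − 22 = 43 → r_n = 135 kN.
  R_n,bearing = 2·97.88 + 8·135 = 1276 kN → 0.75 × 1276 = 957 kN.
Bearing governs: 957 kN.

957 kN (bearing governs)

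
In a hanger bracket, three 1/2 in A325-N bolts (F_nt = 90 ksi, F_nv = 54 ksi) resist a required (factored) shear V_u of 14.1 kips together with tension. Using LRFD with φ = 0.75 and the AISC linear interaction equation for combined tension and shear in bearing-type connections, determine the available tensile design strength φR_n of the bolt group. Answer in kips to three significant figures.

28.2 kips

A_b = π·0.5²/4 = 0.1963 in²; f_rv = 14.1 / (3 × 0.1963) = 23.94 ksi.
F'_nt = 1.3 F_nt − (F_nt / φF_nv) f_rv = 1.3·90 − (90/(0.75·54))·23.94 = 63.81 ksi, capped at F_nt → F'_nt = 63.81 ksi.
R_n = F'_nt · A_b · n = 63.81 × 0.1963 × 3 = 37.59 kips.
Design strength φR_n = 0.75 × 37.59 = 28.2 kips.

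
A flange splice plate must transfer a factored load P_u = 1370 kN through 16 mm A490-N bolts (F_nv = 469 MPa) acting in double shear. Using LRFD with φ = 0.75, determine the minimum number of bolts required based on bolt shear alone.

A_b = π·16²/4 = 201.1 mm².
Per-bolt design strength φR_n = 0.75 × 469 × 201.1 × 2 / 1000 = 141.4 kN.
n ≥ 1370 / 141.4 = 9.686 → use 10 bolts.

10 bolts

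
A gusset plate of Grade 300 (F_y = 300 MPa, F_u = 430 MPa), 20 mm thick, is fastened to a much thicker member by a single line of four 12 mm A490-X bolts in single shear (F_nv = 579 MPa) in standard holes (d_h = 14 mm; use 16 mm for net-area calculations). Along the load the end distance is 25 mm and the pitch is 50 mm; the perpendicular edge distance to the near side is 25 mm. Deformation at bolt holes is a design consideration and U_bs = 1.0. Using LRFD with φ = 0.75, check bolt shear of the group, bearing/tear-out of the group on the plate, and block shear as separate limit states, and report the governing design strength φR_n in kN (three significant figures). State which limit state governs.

196 kN (bolt shear governs)

Bolt shear: A_b = π·12²/4 = 113.1 mm²; R_n = 579 × 113.1 × 4 × 1 / 1000 = 261.9 kN → 0.75 × 261.9 = 196 kN.
Bearing: edge l_c = 18, r_n = 185.8 kN; interior l_c = 36, r_n = 247.7 kN; R_n = 185.8 + 3·247.7 = 928.8 kN → 697 kN.
Block shear: A_gv = 3500, A_nv = 2380, A_nt = 340 mm²; R_n = min(0.6F_uA_nv, 0.6F_yA_gv) + U_bs·F_u·A_nt = 760.2 kN → 570 kN.
Bolt shear governs: 196 kN.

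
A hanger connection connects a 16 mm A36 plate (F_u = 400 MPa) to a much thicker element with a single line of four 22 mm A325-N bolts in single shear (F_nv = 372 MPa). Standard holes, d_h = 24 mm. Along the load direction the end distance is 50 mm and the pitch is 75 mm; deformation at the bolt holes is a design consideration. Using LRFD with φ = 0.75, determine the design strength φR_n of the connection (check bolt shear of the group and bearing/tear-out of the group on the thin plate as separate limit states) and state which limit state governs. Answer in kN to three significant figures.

424 kN (bolt shear governs)

Bolt shear: A_b = π·22²/4 = 380.1 mm²; R_n = 372 × 380.1 × 4 × 1 / 1000 = 565.6 kN → 0.75 × 565.6 = 424 kN.
Bearing (1.2 l_c t F_u ≤ 2.4 d t F_u): upper limit = 2.4·22·16·400 / 1000 = 337.9 kN.
  Edge l_c = 50 − 24/2 = 38 → r_n = 291.8 kN; interior l_c = 75 − 24 = 51 → r_n = 337.9 kN.
  R_n,bearing = 1·291.8 + 3·337.9 = 1306 kN → 0.75 × 1306 = 979 kN.
Bolt shear governs: 424 kN.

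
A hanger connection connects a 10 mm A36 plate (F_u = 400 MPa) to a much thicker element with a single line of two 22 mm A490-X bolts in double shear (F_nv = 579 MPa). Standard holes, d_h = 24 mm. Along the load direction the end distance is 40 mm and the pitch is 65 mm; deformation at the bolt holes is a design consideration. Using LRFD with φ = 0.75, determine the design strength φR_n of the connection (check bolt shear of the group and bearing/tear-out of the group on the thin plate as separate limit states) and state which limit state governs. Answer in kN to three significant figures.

248 kN (bearing governs)

Bolt shear: A_b = π·22²/4 = 380.1 mm²; R_n = 579 × 380.1 × 2 × 2 / 1000 = 880.4 kN → 0.75 × 880.4 = 660 kN.
Bearing (1.2 l_c t F_u ≤ 2.4 d t F_u): upper limit = 2.4·22·10·400 / 1000 = 211.2 kN.
  Edge l_c = 40 − 24/2 = 28 → r_n = 134.4 kN; interior l_c = 65 − 24 = 41 → r_n = 196.8 kN.
  R_n,bearing = 1·134.4 + 1·196.8 = 331.2 kN → 0.75 × 331.2 = 248 kN.
Bearing governs: 248 kN.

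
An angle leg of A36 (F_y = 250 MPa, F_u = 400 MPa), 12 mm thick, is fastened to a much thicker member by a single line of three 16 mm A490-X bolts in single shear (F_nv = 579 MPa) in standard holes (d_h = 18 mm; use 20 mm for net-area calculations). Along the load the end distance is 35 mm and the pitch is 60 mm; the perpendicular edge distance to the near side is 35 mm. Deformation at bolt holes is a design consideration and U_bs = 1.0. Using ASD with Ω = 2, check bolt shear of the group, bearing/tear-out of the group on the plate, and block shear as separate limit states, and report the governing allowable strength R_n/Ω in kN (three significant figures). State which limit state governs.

Bolt shear: A_b = π·16²/4 = 201.1 mm²; R_n = 579 × 201.1 × 3 × 1 / 1000 = 349.2 kN → 349.2 / 2 = 175 kN.
Bearing: edge l_c = 26, r_n = 149.8 kN; interior l_c = 42, r_n = 184.3 kN; R_n = 149.8 + 2·184.3 = 518.4 kN → 259 kN.
Block shear: A_gv = 1860, A_nv = 1260, A_nt = 300 mm²; R_n = min(0.6F_uA_nv, 0.6F_yA_gv) + U_bs·F_u·A_nt = 399 kN → 200 kN.
Bolt shear governs: 175 kN.

175 kN (bolt shear governs)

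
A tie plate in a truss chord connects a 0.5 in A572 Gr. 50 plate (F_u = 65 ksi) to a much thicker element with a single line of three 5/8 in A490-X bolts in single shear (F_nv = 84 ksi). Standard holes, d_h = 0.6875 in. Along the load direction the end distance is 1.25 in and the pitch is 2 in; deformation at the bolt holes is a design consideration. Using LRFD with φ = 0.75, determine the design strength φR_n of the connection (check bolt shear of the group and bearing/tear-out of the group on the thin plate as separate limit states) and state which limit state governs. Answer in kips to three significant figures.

58 kips (bolt shear governs)

Bolt shear: A_b = π·0.625²/4 = 0.3068 in²; R_n = 84 × 0.3068 × 3 × 1 = 77.31 kips → 0.75 × 77.31 = 58 kips.
Bearing (1.2 l_c t F_u ≤ 2.4 d t F_u): upper limit = 2.4·0.625·0.5·65 = 48.75 kips.
  Edge l_c = 1.25 − 0.6875/2 = 0.9062 → r_n = 35.34 kips; interior l_c = 2 − 0.6875 = 1.312 → r_n = 48.75 kips.
  R_n,bearing = 1·35.34 + 2·48.75 = 132.8 kips → 0.75 × 132.8 = 99.6 kips.
Bolt shear governs: 58 kips.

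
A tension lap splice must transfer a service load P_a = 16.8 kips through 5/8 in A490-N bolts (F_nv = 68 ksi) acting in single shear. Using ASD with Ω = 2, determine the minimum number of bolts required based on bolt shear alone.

2 bolts

A_b = π·0.625²/4 = 0.3068 in².
Per-bolt allowable strength R_n/Ω = 68 × 0.3068 × 1 / 2 = 10.43 kips.
n ≥ 16.8 / 10.43 = 1.611 → use 2 bolts.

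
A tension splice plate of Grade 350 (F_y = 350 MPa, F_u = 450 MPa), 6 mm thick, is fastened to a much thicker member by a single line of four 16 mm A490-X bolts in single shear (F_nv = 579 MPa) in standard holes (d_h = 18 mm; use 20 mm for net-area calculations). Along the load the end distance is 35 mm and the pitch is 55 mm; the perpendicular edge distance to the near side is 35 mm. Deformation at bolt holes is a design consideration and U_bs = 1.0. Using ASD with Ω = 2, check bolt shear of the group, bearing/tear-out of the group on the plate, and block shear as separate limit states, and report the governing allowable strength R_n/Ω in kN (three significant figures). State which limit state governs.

Bolt shear: A_b = π·16²/4 = 201.1 mm²; R_n = 579 × 201.1 × 4 × 1 / 1000 = 465.7 kN → 465.7 / 2 = 233 kN.
Bearing: edge l_c = 26, r_n = 84.24 kN; interior l_c = 37, r_n = 103.7 kN; R_n = 84.24 + 3·103.7 = 395.3 kN → 198 kN.
Block shear: A_gv = 1200, A_nv = 780, A_nt = 150 mm²; R_n = min(0.6F_uA_nv, 0.6F_yA_gv) + U_bs·F_u·A_nt = 278.1 kN → 139 kN.
Block shear governs: 139 kN.

139 kN (block shear governs)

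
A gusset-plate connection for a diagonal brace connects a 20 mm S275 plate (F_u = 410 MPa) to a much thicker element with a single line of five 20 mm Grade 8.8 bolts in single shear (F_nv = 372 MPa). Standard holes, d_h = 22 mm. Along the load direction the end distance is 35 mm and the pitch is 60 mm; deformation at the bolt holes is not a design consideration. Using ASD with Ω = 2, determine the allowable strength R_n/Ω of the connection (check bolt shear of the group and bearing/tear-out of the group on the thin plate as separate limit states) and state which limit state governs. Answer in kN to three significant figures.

292 kN (bolt shear governs)

Bolt shear: A_b = π·20²/4 = 314.2 mm²; R_n = 372 × 314.2 × 5 × 1 / 1000 = 584.3 kN → 584.3 / 2 = 292 kN.
Bearing (1.5 l_c t F_u ≤ 3.0 d t F_u): upper limit = 3.0·20·20·410 / 1000 = 492 kN.
  Edge l_c = 35 − 22/2 = 24 → r_n = 295.2 kN; interior l_c = 60 − 22 = 38 → r_n = 467.4 kN.
  R_n,bearing = 1·295.2 + 4·467.4 = 2165 kN → 2165 / 2 = 1080 kN.
Bolt shear governs: 292 kN.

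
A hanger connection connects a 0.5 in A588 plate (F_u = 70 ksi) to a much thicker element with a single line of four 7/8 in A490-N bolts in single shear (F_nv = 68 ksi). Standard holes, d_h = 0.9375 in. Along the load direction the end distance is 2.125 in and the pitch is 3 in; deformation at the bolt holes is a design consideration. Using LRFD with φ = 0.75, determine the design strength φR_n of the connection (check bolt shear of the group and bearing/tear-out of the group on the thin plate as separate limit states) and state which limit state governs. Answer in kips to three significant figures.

Bolt shear: A_b = π·0.875²/4 = 0.6013 in²; R_n = 68 × 0.6013 × 4 × 1 = 163.6 kips → 0.75 × 163.6 = 123 kips.
Bearing (1.2 l_c t F_u ≤ 2.4 d t F_u): upper limit = 2.4·0.875·0.5·70 = 73.5 kips.
  Edge l_c = 2.125 − 0.9375/2 = 1.656 → r_n = 69.56 kips; interior l_c = 3 − 0.9375 = 2.062 → r_n = 73.5 kips.
  R_n,bearing = 1·69.56 + 3·73.5 = 290.1 kips → 0.75 × 290.1 = 218 kips.
Bolt shear governs: 123 kips.

123 kips (bolt shear governs)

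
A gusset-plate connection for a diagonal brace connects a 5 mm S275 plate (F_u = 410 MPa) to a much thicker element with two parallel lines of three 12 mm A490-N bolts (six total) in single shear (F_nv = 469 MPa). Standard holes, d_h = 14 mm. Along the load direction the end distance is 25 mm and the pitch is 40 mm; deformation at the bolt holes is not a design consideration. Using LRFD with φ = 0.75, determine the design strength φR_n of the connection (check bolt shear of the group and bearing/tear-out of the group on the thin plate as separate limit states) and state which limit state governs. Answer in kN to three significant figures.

Bolt shear: A_b = π·12²/4 = 113.1 mm²; R_n = 469 × 113.1 × 6 × 1 / 1000 = 318.3 kN → 0.75 × 318.3 = 239 kN.
Bearing (1.5 l_c t F_u ≤ 3.0 d t F_u): upper limit = 3.0·12·5·410 / 1000 = 73.8 kN.
  Edge l_c = 25 − 14/2 = 18 → r_n = 55.35 kN; interior l_c = 40 − 14 = 26 → r_n = 73.8 kN.
  R_n,bearing = 2·55.35 + 4·73.8 = 405.9 kN → 0.75 × 405.9 = 304 kN.
Bolt shear governs: 239 kN.

239 kN (bolt shear governs)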